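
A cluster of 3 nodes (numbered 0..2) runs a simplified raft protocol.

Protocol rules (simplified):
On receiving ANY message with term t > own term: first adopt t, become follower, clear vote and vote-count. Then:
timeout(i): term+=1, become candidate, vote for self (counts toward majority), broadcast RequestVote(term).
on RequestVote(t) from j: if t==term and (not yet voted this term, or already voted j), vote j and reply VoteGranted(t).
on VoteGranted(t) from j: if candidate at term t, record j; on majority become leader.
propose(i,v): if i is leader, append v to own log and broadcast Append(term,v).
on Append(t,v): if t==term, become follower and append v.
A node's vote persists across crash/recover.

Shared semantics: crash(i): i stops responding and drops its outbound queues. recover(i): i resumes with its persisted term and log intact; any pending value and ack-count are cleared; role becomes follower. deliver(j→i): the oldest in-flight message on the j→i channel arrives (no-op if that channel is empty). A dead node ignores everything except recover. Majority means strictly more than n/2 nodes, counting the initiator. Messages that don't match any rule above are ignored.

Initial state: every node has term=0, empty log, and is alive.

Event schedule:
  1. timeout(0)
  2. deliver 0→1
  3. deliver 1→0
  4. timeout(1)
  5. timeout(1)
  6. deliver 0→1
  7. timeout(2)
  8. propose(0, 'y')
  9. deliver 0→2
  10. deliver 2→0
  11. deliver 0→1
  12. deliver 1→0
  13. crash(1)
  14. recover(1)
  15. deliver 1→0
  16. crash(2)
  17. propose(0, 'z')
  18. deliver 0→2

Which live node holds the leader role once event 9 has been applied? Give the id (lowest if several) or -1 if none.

1. timeout(0):  <0:cand t1 ->
2. deliver 0→1:  <1:foll t1 ->
3. deliver 1→0:  <0:lead t1 ->
4. timeout(1):  <1:cand t2 ->
5. timeout(1):  <1:cand t3 ->
6. deliver 0→1:  nop
7. timeout(2):  <2:cand t1 ->
8. propose(0,'y'):  <0:lead t1 y>
9. deliver 0→2:  nop

0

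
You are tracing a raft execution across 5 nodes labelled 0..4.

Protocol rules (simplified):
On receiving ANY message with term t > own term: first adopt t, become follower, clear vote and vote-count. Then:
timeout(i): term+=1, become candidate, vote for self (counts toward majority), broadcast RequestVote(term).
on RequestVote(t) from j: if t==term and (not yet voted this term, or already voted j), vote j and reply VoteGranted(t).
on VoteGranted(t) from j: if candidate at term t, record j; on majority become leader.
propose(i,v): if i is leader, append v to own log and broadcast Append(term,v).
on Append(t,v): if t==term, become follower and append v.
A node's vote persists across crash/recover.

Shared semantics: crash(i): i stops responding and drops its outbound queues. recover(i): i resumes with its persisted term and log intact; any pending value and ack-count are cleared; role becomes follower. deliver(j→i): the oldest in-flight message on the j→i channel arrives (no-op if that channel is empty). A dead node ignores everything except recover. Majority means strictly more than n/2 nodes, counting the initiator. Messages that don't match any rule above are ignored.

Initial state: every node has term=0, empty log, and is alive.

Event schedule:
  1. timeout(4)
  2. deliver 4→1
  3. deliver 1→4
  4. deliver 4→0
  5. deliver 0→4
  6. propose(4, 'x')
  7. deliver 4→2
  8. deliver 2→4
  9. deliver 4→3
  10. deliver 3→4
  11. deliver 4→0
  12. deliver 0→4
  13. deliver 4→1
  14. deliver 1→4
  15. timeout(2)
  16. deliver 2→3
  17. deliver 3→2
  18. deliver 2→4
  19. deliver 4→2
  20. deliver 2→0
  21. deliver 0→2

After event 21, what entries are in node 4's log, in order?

x

step 1 timeout(4): 4={cand,t=1,log=-}
step 2 deliver 4→1: 1={foll,t=1,log=-}
step 3 deliver 1→4: —
step 4 deliver 4→0: 0={foll,t=1,log=-}
step 5 deliver 0→4: 4={lead,t=1,log=-}
step 6 propose(4,'x'): 4={lead,t=1,log=x}
step 7 deliver 4→2: 2={foll,t=1,log=-}
step 8 deliver 2→4: —
step 9 deliver 4→3: 3={foll,t=1,log=-}
step 10 deliver 3→4: —
step 11 deliver 4→0: 0={foll,t=1,log=x}
step 12 deliver 0→4: —
step 13 deliver 4→1: 1={foll,t=1,log=x}
step 14 deliver 1→4: —
step 15 timeout(2): 2={cand,t=2,log=-}
step 16 deliver 2→3: 3={foll,t=2,log=-}
step 17 deliver 3→2: —
step 18 deliver 2→4: 4={foll,t=2,log=x}
step 19 deliver 4→2: —
step 20 deliver 2→0: 0={foll,t=2,log=x}
step 21 deliver 0→2: 2={lead,t=2,log=-}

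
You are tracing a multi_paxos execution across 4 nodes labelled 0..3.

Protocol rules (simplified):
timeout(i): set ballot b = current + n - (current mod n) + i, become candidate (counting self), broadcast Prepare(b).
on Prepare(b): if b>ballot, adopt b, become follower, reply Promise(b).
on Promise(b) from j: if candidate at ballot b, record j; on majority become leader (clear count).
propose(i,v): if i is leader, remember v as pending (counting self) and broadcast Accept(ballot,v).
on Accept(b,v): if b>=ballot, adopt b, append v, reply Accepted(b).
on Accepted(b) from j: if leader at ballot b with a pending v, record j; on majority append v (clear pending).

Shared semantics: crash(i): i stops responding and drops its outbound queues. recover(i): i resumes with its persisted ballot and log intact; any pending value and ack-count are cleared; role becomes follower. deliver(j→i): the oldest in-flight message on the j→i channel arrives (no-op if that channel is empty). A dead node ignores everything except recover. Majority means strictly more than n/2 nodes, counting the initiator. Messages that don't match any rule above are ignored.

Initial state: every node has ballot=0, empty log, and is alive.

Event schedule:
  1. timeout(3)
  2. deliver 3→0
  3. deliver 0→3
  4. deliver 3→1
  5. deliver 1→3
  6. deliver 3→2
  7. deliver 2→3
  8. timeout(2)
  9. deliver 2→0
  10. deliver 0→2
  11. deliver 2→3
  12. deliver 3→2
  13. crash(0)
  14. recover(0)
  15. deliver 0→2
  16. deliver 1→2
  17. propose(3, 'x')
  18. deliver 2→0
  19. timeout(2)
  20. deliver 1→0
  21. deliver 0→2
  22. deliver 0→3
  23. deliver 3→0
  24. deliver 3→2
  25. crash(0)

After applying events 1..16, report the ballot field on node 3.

e1 timeout(3): 3[cand,b=7,-]
e2 deliver 3→0: 0[foll,b=7,-]
e3 deliver 0→3: ·
e4 deliver 3→1: 1[foll,b=7,-]
e5 deliver 1→3: 3[lead,b=7,-]
e6 deliver 3→2: 2[foll,b=7,-]
e7 deliver 2→3: ·
e8 timeout(2): 2[cand,b=10,-]
e9 deliver 2→0: 0[foll,b=10,-]
e10 deliver 0→2: ·
e11 deliver 2→3: 3[foll,b=10,-]
e12 deliver 3→2: 2[lead,b=10,-]
e13 crash(0): 0[✗foll,b=10,-]
e14 recover(0): 0[foll,b=10,-]
e15 deliver 0→2: ·
e16 deliver 1→2: ·

10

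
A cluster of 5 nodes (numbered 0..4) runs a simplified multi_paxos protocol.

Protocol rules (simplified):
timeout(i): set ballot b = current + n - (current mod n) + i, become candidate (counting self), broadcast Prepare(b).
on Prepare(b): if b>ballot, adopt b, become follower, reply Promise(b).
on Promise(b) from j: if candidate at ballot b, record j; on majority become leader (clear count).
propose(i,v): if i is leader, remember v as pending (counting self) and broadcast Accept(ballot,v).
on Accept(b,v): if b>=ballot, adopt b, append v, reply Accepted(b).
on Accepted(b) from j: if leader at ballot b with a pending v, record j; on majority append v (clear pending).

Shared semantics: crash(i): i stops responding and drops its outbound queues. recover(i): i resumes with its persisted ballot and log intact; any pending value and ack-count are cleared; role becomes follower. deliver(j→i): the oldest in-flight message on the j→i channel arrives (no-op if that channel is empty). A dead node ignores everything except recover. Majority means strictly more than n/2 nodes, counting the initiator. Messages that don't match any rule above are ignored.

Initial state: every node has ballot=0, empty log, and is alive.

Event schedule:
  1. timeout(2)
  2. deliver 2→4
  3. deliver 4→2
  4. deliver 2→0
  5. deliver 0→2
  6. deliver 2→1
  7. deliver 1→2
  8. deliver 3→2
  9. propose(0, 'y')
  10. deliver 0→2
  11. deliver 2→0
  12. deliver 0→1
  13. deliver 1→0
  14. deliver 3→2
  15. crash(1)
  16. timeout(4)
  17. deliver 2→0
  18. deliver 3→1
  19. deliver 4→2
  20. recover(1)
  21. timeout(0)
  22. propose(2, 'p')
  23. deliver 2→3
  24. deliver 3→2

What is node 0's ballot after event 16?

[1] timeout(2) → N2(cand b7 [-])
[2] deliver 2→4 → N4(foll b7 [-])
[3] deliver 4→2 → ∅
[4] deliver 2→0 → N0(foll b7 [-])
[5] deliver 0→2 → N2(lead b7 [-])
[6] deliver 2→1 → N1(foll b7 [-])
[7] deliver 1→2 → ∅
[8] deliver 3→2 → ∅
[9] propose(0,'y') → ∅
[10] deliver 0→2 → ∅
[11] deliver 2→0 → ∅
[12] deliver 0→1 → ∅
[13] deliver 1→0 → ∅
[14] deliver 3→2 → ∅
[15] crash(1) → N1(✗foll b7 [-])
[16] timeout(4) → N4(cand b14 [-])

7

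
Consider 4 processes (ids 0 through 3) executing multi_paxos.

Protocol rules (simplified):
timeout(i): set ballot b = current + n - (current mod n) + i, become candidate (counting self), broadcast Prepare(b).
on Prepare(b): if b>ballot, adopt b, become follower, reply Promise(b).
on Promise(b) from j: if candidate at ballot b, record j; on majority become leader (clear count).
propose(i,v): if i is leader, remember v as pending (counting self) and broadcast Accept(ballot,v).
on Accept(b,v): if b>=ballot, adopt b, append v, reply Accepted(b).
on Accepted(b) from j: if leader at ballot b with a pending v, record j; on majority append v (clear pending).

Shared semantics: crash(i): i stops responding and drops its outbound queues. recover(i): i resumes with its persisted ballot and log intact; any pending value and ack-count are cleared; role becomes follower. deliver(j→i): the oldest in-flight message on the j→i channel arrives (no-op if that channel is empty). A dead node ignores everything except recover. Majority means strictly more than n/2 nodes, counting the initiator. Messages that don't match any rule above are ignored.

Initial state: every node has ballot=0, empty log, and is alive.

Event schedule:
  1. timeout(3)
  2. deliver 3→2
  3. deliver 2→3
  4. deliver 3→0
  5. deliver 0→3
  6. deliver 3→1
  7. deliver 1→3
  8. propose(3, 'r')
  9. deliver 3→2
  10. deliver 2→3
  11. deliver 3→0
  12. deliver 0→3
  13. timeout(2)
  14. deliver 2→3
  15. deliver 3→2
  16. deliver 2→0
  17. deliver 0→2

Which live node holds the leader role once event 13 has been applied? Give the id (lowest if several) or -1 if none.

after 1 — timeout(3): n3:cand/b7/[-]
after 2 — deliver 3→2: n2:foll/b7/[-]
after 3 — deliver 2→3: ·
after 4 — deliver 3→0: n0:foll/b7/[-]
after 5 — deliver 0→3: n3:lead/b7/[-]
after 6 — deliver 3→1: n1:foll/b7/[-]
after 7 — deliver 1→3: ·
after 8 — propose(3,'r'): ·
after 9 — deliver 3→2: n2:foll/b7/[r]
after 10 — deliver 2→3: ·
after 11 — deliver 3→0: n0:foll/b7/[r]
after 12 — deliver 0→3: n3:lead/b7/[r]
after 13 — timeout(2): n2:cand/b10/[r]

3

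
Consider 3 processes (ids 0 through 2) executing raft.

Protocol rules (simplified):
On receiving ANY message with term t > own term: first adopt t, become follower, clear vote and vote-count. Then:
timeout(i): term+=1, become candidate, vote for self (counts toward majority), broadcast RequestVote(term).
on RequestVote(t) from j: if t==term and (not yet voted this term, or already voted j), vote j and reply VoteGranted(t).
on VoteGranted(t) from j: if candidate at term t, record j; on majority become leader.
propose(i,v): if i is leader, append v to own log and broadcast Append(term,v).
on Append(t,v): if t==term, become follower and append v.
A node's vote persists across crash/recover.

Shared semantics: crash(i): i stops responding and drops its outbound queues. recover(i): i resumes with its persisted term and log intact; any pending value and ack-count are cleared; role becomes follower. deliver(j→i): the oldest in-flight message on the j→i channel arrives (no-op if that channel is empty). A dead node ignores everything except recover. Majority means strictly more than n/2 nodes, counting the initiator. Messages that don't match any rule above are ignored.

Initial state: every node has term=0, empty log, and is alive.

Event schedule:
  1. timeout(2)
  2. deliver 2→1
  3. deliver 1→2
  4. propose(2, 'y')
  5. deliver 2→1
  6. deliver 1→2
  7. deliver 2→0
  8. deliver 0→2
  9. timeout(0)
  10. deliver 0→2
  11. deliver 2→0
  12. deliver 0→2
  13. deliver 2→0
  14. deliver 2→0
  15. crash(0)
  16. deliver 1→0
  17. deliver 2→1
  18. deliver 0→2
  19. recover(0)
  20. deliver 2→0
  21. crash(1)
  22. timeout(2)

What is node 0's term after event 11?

2

after 1 — timeout(2): n2:cand/t1/[-]
after 2 — deliver 2→1: n1:foll/t1/[-]
after 3 — deliver 1→2: n2:lead/t1/[-]
after 4 — propose(2,'y'): n2:lead/t1/[y]
after 5 — deliver 2→1: n1:foll/t1/[y]
after 6 — deliver 1→2: ·
after 7 — deliver 2→0: n0:foll/t1/[-]
after 8 — deliver 0→2: ·
after 9 — timeout(0): n0:cand/t2/[-]
after 10 — deliver 0→2: n2:foll/t2/[y]
after 11 — deliver 2→0: ·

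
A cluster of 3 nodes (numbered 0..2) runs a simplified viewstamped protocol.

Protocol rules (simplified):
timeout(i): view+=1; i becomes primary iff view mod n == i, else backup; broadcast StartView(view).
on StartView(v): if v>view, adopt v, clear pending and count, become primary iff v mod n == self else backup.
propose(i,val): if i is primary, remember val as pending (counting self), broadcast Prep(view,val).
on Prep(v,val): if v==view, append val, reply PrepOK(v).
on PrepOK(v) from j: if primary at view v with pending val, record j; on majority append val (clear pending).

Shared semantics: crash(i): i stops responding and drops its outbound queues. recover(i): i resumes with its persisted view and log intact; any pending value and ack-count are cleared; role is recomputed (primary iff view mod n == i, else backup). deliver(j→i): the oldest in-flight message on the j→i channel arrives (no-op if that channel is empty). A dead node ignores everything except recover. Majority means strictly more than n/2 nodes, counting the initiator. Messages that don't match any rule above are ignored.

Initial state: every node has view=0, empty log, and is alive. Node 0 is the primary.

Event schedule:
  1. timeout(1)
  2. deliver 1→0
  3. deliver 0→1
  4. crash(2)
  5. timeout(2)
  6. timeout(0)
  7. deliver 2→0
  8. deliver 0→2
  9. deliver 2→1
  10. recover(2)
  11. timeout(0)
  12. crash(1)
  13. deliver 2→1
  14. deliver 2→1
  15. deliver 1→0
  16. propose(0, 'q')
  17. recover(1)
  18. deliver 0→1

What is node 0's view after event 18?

3

e1 timeout(1): 1[prim,v=1,-]
e2 deliver 1→0: 0[back,v=1,-]
e3 deliver 0→1: ·
e4 crash(2): 2[✗back,v=0,-]
e5 timeout(2): ·
e6 timeout(0): 0[back,v=2,-]
e7 deliver 2→0: ·
e8 deliver 0→2: ·
e9 deliver 2→1: ·
e10 recover(2): 2[back,v=0,-]
e11 timeout(0): 0[prim,v=3,-]
e12 crash(1): 1[✗prim,v=1,-]
e13 deliver 2→1: ·
e14 deliver 2→1: ·
e15 deliver 1→0: ·
e16 propose(0,'q'): ·
e17 recover(1): 1[prim,v=1,-]
e18 deliver 0→1: 1[back,v=2,-]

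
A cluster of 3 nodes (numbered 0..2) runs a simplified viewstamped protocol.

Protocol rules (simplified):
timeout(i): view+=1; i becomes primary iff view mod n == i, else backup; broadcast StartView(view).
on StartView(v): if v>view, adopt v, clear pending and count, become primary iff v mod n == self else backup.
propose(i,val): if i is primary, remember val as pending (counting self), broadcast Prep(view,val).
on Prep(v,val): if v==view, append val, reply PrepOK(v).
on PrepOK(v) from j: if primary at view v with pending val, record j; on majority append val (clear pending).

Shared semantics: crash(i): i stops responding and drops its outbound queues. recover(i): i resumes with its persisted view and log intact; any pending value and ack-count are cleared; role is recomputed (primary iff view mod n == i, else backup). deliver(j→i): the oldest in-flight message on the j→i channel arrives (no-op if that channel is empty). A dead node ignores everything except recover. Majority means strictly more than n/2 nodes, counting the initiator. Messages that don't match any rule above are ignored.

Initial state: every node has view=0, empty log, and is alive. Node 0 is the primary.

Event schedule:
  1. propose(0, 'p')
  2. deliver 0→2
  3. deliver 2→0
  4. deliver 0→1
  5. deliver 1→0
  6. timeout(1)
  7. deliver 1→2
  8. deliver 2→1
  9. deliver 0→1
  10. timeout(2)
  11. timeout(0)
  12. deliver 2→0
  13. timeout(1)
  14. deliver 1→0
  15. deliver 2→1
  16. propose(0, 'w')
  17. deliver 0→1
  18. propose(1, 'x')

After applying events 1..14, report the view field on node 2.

[1] propose(0,'p') → ∅
[2] deliver 0→2 → N2(back v0 [p])
[3] deliver 2→0 → N0(prim v0 [p])
[4] deliver 0→1 → N1(back v0 [p])
[5] deliver 1→0 → ∅
[6] timeout(1) → N1(prim v1 [p])
[7] deliver 1→2 → N2(back v1 [p])
[8] deliver 2→1 → ∅
[9] deliver 0→1 → ∅
[10] timeout(2) → N2(prim v2 [p])
[11] timeout(0) → N0(back v1 [p])
[12] deliver 2→0 → N0(back v2 [p])
[13] timeout(1) → N1(back v2 [p])
[14] deliver 1→0 → ∅

2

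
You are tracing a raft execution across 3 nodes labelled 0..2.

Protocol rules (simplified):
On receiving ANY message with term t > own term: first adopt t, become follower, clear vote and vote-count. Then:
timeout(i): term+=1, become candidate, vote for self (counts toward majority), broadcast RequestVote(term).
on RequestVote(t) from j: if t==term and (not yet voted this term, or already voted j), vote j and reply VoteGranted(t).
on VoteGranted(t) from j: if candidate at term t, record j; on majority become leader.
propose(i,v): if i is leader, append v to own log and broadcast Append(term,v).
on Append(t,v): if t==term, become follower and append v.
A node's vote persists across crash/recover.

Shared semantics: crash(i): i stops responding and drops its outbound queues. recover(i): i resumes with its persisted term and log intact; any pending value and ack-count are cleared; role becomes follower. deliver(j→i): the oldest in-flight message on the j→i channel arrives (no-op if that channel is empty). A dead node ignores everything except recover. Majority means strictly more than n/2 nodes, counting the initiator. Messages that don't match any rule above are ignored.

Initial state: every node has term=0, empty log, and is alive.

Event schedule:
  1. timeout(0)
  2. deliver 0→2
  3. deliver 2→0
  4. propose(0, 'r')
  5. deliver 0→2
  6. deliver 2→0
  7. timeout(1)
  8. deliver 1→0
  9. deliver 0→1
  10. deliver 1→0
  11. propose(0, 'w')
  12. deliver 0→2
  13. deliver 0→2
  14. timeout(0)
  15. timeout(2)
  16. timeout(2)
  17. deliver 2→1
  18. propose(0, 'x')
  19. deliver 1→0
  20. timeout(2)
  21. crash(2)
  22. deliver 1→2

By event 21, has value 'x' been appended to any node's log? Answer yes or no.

[1] timeout(0) → N0(cand t1 [-])
[2] deliver 0→2 → N2(foll t1 [-])
[3] deliver 2→0 → N0(lead t1 [-])
[4] propose(0,'r') → N0(lead t1 [r])
[5] deliver 0→2 → N2(foll t1 [r])
[6] deliver 2→0 → ∅
[7] timeout(1) → N1(cand t1 [-])
[8] deliver 1→0 → ∅
[9] deliver 0→1 → ∅
[10] deliver 1→0 → ∅
[11] propose(0,'w') → N0(lead t1 [r,w])
[12] deliver 0→2 → N2(foll t1 [r,w])
[13] deliver 0→2 → ∅
[14] timeout(0) → N0(cand t2 [r,w])
[15] timeout(2) → N2(cand t2 [r,w])
[16] timeout(2) → N2(cand t3 [r,w])
[17] deliver 2→1 → N1(foll t2 [-])
[18] propose(0,'x') → ∅
[19] deliver 1→0 → ∅
[20] timeout(2) → N2(cand t4 [r,w])
[21] crash(2) → N2(✗cand t4 [r,w])

no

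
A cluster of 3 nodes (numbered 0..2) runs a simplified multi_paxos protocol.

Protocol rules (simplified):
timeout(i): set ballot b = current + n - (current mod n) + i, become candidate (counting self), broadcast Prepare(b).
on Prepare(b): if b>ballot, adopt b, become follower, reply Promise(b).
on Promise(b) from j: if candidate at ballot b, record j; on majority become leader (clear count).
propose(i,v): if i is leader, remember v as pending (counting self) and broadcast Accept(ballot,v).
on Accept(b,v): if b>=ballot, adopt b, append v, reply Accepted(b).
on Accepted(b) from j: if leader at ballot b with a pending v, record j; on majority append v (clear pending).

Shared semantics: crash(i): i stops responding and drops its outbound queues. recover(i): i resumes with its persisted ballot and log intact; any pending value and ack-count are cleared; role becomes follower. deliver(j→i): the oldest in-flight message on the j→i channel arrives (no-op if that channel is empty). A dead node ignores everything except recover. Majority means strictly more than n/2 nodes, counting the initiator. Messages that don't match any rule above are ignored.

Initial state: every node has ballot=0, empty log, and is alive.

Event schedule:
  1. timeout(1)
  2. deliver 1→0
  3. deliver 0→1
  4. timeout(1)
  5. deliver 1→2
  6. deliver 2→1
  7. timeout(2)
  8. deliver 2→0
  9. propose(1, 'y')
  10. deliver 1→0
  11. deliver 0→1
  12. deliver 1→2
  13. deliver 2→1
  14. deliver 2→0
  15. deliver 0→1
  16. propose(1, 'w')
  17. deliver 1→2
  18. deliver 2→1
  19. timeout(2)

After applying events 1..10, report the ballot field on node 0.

8

1. timeout(1):  <1:cand b4 ->
2. deliver 1→0:  <0:foll b4 ->
3. deliver 0→1:  <1:lead b4 ->
4. timeout(1):  <1:cand b7 ->
5. deliver 1→2:  <2:foll b4 ->
6. deliver 2→1:  nop
7. timeout(2):  <2:cand b8 ->
8. deliver 2→0:  <0:foll b8 ->
9. propose(1,'y'):  nop
10. deliver 1→0:  nop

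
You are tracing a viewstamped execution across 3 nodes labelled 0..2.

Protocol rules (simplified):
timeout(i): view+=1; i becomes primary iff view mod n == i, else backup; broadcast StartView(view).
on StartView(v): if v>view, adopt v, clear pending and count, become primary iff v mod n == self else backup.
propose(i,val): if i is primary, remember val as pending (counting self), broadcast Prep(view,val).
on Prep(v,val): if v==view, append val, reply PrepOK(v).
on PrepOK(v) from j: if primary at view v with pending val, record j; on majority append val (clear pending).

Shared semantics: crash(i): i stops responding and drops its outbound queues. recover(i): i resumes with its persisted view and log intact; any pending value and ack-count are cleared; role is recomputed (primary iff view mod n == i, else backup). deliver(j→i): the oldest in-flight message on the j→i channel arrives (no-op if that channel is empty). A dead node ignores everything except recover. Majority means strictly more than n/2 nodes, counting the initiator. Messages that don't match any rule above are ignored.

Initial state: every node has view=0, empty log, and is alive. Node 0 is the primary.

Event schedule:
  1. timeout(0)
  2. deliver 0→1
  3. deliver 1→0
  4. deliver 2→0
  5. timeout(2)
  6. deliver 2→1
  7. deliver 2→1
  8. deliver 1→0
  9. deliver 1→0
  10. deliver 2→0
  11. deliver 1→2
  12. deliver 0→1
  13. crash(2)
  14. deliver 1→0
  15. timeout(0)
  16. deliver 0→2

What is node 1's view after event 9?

after 1 — timeout(0): n0:back/v1/[-]
after 2 — deliver 0→1: n1:prim/v1/[-]
after 3 — deliver 1→0: ·
after 4 — deliver 2→0: ·
after 5 — timeout(2): n2:back/v1/[-]
after 6 — deliver 2→1: ·
after 7 — deliver 2→1: ·
after 8 — deliver 1→0: ·
after 9 — deliver 1→0: ·

1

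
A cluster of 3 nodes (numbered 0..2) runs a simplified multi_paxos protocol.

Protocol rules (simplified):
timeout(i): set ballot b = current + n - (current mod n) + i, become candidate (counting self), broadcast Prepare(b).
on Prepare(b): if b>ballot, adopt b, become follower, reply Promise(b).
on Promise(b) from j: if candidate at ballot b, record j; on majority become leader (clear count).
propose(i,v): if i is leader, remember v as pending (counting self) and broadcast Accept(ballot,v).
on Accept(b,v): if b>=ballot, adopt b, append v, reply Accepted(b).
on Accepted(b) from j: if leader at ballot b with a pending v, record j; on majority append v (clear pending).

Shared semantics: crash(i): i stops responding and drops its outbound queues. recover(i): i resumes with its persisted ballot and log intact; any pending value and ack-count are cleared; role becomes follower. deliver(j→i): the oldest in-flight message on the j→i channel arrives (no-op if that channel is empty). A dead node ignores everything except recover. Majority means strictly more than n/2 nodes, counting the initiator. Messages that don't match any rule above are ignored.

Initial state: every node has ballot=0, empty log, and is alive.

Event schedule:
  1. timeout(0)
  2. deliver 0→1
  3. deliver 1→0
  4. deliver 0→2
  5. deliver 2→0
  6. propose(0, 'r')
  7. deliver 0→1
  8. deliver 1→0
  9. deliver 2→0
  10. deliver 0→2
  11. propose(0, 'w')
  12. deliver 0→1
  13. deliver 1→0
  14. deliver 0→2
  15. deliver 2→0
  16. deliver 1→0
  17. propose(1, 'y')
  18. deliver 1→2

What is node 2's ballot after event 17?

3

1. timeout(0):  <0:cand b3 ->
2. deliver 0→1:  <1:foll b3 ->
3. deliver 1→0:  <0:lead b3 ->
4. deliver 0→2:  <2:foll b3 ->
5. deliver 2→0:  nop
6. propose(0,'r'):  nop
7. deliver 0→1:  <1:foll b3 r>
8. deliver 1→0:  <0:lead b3 r>
9. deliver 2→0:  nop
10. deliver 0→2:  <2:foll b3 r>
11. propose(0,'w'):  nop
12. deliver 0→1:  <1:foll b3 r,w>
13. deliver 1→0:  <0:lead b3 r,w>
14. deliver 0→2:  <2:foll b3 r,w>
15. deliver 2→0:  nop
16. deliver 1→0:  nop
17. propose(1,'y'):  nop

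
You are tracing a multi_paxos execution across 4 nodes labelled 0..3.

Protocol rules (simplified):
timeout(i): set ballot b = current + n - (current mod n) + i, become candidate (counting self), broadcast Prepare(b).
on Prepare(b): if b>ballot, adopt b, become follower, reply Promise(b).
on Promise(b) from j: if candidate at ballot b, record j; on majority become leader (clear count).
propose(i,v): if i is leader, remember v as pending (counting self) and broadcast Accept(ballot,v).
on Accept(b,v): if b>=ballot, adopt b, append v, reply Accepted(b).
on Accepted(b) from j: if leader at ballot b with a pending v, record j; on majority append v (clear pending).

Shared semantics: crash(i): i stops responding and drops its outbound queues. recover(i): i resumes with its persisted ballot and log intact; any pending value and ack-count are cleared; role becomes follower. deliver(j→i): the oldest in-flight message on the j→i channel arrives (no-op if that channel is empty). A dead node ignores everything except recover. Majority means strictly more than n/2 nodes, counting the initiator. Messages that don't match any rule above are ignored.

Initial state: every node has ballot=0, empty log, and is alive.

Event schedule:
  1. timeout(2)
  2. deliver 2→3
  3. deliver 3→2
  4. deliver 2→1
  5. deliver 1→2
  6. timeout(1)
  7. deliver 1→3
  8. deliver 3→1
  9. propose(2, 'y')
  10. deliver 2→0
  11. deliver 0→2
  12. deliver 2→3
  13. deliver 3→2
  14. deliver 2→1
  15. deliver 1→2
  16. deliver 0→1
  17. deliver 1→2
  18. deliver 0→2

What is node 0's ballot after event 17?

e1 timeout(2): 2[cand,b=6,-]
e2 deliver 2→3: 3[foll,b=6,-]
e3 deliver 3→2: ·
e4 deliver 2→1: 1[foll,b=6,-]
e5 deliver 1→2: 2[lead,b=6,-]
e6 timeout(1): 1[cand,b=9,-]
e7 deliver 1→3: 3[foll,b=9,-]
e8 deliver 3→1: ·
e9 propose(2,'y'): ·
e10 deliver 2→0: 0[foll,b=6,-]
e11 deliver 0→2: ·
e12 deliver 2→3: ·
e13 deliver 3→2: ·
e14 deliver 2→1: ·
e15 deliver 1→2: 2[foll,b=9,-]
e16 deliver 0→1: ·
e17 deliver 1→2: ·

6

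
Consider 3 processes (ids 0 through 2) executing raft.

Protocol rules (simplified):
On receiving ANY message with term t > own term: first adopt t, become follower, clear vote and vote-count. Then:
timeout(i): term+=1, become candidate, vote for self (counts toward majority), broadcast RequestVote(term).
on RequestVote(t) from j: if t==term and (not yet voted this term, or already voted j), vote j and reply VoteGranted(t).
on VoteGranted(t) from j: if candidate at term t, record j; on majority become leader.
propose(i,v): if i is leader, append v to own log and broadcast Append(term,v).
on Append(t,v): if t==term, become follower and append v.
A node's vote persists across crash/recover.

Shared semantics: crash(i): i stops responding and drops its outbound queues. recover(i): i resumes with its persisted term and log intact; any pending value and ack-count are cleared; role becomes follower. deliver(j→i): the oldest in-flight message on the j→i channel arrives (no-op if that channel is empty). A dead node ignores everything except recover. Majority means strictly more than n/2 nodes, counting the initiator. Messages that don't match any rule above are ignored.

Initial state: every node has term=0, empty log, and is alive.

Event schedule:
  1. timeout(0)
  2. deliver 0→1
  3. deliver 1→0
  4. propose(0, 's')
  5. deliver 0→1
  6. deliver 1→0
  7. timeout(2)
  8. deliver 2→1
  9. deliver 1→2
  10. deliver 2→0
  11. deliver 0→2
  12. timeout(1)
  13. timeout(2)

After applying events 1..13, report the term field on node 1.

1. timeout(0):  <0:cand t1 ->
2. deliver 0→1:  <1:foll t1 ->
3. deliver 1→0:  <0:lead t1 ->
4. propose(0,'s'):  <0:lead t1 s>
5. deliver 0→1:  <1:foll t1 s>
6. deliver 1→0:  nop
7. timeout(2):  <2:cand t1 ->
8. deliver 2→1:  nop
9. deliver 1→2:  nop
10. deliver 2→0:  nop
11. deliver 0→2:  nop
12. timeout(1):  <1:cand t2 s>
13. timeout(2):  <2:cand t2 ->

2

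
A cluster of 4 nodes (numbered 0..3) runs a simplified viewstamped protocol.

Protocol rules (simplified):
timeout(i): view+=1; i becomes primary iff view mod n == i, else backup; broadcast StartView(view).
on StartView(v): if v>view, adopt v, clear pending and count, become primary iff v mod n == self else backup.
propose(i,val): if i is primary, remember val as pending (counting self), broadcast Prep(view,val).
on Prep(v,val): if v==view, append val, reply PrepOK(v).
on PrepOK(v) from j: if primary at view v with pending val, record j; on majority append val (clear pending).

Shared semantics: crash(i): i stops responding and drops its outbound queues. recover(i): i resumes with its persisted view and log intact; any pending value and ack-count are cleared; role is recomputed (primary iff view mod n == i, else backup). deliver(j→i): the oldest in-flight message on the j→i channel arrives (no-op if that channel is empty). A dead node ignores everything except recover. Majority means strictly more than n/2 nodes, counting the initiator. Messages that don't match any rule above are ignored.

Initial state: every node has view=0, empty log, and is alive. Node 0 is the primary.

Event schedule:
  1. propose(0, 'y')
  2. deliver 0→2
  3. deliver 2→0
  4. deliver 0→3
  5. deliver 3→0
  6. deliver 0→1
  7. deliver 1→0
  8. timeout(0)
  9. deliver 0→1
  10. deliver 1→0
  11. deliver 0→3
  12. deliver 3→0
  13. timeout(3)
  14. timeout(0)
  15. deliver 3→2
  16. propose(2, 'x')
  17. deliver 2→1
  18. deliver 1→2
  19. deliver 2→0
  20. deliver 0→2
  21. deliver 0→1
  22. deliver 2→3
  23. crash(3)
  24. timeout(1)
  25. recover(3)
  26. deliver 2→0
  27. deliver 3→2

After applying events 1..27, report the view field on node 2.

2

step 1 propose(0,'y'): —
step 2 deliver 0→2: 2={back,v=0,log=y}
step 3 deliver 2→0: —
step 4 deliver 0→3: 3={back,v=0,log=y}
step 5 deliver 3→0: 0={prim,v=0,log=y}
step 6 deliver 0→1: 1={back,v=0,log=y}
step 7 deliver 1→0: —
step 8 timeout(0): 0={back,v=1,log=y}
step 9 deliver 0→1: 1={prim,v=1,log=y}
step 10 deliver 1→0: —
step 11 deliver 0→3: 3={back,v=1,log=y}
step 12 deliver 3→0: —
step 13 timeout(3): 3={back,v=2,log=y}
step 14 timeout(0): 0={back,v=2,log=y}
step 15 deliver 3→2: 2={prim,v=2,log=y}
step 16 propose(2,'x'): —
step 17 deliver 2→1: —
step 18 deliver 1→2: —
step 19 deliver 2→0: 0={back,v=2,log=y,x}
step 20 deliver 0→2: —
step 21 deliver 0→1: 1={back,v=2,log=y}
step 22 deliver 2→3: 3={back,v=2,log=y,x}
step 23 crash(3): 3={✗back,v=2,log=y,x}
step 24 timeout(1): 1={back,v=3,log=y}
step 25 recover(3): 3={back,v=2,log=y,x}
step 26 deliver 2→0: —
step 27 deliver 3→2: —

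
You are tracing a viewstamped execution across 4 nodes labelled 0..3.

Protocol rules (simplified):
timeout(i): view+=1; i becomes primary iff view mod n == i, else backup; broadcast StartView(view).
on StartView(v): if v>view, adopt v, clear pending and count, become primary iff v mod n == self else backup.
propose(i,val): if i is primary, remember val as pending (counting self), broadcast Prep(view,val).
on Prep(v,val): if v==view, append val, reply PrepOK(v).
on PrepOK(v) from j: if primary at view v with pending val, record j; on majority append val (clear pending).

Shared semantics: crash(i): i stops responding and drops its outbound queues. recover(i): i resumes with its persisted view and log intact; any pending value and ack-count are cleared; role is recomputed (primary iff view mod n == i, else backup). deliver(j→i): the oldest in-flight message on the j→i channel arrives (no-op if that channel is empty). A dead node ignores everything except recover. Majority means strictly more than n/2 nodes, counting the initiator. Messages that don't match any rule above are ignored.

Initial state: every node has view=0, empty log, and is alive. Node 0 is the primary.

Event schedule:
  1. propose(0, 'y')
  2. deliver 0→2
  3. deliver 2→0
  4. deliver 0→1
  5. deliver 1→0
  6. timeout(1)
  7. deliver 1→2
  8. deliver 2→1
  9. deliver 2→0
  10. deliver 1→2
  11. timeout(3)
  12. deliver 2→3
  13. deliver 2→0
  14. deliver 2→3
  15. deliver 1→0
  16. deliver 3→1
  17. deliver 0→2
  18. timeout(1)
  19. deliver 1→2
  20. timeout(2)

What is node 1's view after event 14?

after 1 — propose(0,'y'): ·
after 2 — deliver 0→2: n2:back/v0/[y]
after 3 — deliver 2→0: ·
after 4 — deliver 0→1: n1:back/v0/[y]
after 5 — deliver 1→0: n0:prim/v0/[y]
after 6 — timeout(1): n1:prim/v1/[y]
after 7 — deliver 1→2: n2:back/v1/[y]
after 8 — deliver 2→1: ·
after 9 — deliver 2→0: ·
after 10 — deliver 1→2: ·
after 11 — timeout(3): n3:back/v1/[-]
after 12 — deliver 2→3: ·
after 13 — deliver 2→0: ·
after 14 — deliver 2→3: ·

1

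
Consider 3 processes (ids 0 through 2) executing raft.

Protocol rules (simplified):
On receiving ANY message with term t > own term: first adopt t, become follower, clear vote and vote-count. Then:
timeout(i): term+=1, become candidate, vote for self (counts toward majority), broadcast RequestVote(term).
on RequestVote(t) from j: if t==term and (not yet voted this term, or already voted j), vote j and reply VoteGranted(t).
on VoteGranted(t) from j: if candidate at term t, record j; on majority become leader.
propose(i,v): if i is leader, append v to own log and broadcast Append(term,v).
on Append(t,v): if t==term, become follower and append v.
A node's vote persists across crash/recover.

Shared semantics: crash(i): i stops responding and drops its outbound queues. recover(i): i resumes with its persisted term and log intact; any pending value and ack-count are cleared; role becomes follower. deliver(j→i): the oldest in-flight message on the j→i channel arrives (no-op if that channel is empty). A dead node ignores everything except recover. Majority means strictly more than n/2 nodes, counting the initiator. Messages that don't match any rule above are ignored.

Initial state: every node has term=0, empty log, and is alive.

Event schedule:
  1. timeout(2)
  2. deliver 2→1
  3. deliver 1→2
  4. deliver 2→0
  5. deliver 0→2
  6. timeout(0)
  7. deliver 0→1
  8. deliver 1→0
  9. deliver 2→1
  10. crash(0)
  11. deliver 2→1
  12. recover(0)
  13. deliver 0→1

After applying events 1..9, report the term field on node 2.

[1] timeout(2) → N2(cand t1 [-])
[2] deliver 2→1 → N1(foll t1 [-])
[3] deliver 1→2 → N2(lead t1 [-])
[4] deliver 2→0 → N0(foll t1 [-])
[5] deliver 0→2 → ∅
[6] timeout(0) → N0(cand t2 [-])
[7] deliver 0→1 → N1(foll t2 [-])
[8] deliver 1→0 → N0(lead t2 [-])
[9] deliver 2→1 → ∅

1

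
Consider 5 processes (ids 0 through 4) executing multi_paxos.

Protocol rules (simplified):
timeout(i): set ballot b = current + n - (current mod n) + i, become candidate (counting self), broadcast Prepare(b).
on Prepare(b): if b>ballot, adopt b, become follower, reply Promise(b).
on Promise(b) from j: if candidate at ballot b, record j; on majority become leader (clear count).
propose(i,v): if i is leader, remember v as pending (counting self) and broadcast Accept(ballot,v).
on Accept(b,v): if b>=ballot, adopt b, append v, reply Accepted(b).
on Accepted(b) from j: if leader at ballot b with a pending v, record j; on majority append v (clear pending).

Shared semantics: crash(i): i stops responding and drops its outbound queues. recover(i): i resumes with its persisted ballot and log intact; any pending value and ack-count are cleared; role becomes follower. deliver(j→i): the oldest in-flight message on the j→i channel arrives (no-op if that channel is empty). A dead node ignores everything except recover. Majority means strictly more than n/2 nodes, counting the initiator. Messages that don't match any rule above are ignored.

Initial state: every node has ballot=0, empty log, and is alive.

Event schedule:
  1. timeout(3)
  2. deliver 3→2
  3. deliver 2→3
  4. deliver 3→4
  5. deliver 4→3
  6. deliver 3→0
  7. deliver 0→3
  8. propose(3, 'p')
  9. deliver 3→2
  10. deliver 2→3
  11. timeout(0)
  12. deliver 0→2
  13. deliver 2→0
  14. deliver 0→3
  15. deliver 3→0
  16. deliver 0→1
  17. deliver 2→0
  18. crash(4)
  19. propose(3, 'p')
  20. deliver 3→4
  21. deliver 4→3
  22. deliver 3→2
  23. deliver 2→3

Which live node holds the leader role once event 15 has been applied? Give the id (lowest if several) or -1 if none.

[1] timeout(3) → N3(cand b8 [-])
[2] deliver 3→2 → N2(foll b8 [-])
[3] deliver 2→3 → ∅
[4] deliver 3→4 → N4(foll b8 [-])
[5] deliver 4→3 → N3(lead b8 [-])
[6] deliver 3→0 → N0(foll b8 [-])
[7] deliver 0→3 → ∅
[8] propose(3,'p') → ∅
[9] deliver 3→2 → N2(foll b8 [p])
[10] deliver 2→3 → ∅
[11] timeout(0) → N0(cand b10 [-])
[12] deliver 0→2 → N2(foll b10 [p])
[13] deliver 2→0 → ∅
[14] deliver 0→3 → N3(foll b10 [-])
[15] deliver 3→0 → ∅

-1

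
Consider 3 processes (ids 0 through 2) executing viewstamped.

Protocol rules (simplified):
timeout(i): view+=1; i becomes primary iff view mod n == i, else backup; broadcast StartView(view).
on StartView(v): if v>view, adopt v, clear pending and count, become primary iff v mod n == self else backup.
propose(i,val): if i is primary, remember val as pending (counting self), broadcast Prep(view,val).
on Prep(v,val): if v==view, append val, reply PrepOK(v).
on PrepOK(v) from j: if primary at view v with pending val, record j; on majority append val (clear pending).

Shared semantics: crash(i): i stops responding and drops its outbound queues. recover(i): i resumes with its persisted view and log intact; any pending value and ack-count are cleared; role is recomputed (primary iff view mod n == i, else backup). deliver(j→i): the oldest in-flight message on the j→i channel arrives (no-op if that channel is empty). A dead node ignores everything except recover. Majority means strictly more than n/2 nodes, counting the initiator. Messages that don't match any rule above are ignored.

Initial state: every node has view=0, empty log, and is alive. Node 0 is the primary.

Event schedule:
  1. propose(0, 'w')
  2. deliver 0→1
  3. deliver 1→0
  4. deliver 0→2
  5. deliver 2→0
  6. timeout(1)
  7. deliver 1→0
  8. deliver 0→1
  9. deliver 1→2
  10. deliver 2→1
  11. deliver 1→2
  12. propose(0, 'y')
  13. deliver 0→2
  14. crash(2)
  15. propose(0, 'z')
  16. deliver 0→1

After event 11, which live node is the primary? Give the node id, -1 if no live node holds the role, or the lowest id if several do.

1

e1 propose(0,'w'): ·
e2 deliver 0→1: 1[back,v=0,w]
e3 deliver 1→0: 0[prim,v=0,w]
e4 deliver 0→2: 2[back,v=0,w]
e5 deliver 2→0: ·
e6 timeout(1): 1[prim,v=1,w]
e7 deliver 1→0: 0[back,v=1,w]
e8 deliver 0→1: ·
e9 deliver 1→2: 2[back,v=1,w]
e10 deliver 2→1: ·
e11 deliver 1→2: ·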